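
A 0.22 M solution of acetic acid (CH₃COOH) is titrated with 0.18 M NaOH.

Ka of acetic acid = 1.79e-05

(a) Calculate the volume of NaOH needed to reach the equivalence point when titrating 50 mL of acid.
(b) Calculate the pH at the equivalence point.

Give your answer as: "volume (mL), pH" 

moles acid = 0.22 × 50/1000 = 0.011 mol; V_base = moles/0.18 × 1000 = 61.1 mL. At equivalence only the conjugate base is present: [A⁻] = 0.011/0.111 = 9.9000e-02 M. Kb = Kw/Ka = 5.59e-10; [OH⁻] = √(Kb × [A⁻]) = 7.4369e-06; pOH = 5.13; pH = 14 - pOH = 8.87.

V = 61.1 mL, pH = 8.87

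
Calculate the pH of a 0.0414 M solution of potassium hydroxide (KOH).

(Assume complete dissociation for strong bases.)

[OH⁻] = 0.0414 M for strong base. pOH = -log[OH⁻] = 1.38, pH = 14 - pOH

pH = 12.62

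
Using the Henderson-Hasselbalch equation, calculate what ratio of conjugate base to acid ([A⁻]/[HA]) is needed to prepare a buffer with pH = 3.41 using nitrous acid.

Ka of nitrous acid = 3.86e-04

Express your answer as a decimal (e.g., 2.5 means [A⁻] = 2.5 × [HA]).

pKa = -log(3.86e-04) = 3.4134. pH = pKa + log([A⁻]/[HA]), so log([A⁻]/[HA]) = pH − pKa = 3.41 − 3.4134 = -0.0034. [A⁻]/[HA] = 10^(-0.0034) = 0.992

[A⁻]/[HA] = 0.992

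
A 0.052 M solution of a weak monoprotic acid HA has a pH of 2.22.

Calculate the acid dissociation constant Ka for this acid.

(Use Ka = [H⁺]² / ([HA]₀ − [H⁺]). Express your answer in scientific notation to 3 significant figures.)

[H⁺] = 10^(−pH) = 10^(−2.22) = 6.026e-03 M. For HA ⇌ H⁺ + A⁻, Ka = [H⁺][A⁻]/[HA] = [H⁺]² / ([HA]₀ − [H⁺]) = (6.026e-03)² / (0.052 − 6.026e-03) = 7.90e-04.

K_a = 7.90e-04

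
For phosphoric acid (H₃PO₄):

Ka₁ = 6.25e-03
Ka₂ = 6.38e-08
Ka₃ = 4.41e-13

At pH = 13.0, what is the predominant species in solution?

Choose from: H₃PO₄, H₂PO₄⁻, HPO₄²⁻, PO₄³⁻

pKa₁ = 2.20, pKa₂ = 7.20, pKa₃ = 12.36. For a polyprotic acid the predominant species crosses at each pKa: below pKa_n the protonated form dominates, above it the deprotonated form does. At pH = 13.0, the predominant species is PO₄³⁻.

PO₄³⁻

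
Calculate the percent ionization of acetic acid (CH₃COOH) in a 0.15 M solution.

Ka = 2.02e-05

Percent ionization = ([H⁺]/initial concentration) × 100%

Using Ka equilibrium: x² + Ka×x - Ka×C = 0. Solving: [H⁺] = 1.7306e-03. Percent = (1.7306e-03/0.15) × 100

Percent ionization = 1.15%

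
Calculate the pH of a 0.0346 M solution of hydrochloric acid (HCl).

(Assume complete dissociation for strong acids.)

[H⁺] = 0.0346 M for strong acid. pH = -log[H⁺] = -log(0.0346)

pH = 1.46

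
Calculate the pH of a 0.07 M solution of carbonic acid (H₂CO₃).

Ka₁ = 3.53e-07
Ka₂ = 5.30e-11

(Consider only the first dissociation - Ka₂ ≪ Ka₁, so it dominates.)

First dissociation dominates. From Ka₁ = [H⁺][HA⁻]/[H₂A], x² + Ka₁·x − Ka₁·C = 0 with C = 0.07 M and Ka₁ = 3.53e-07. Solving: [H⁺] = (−Ka₁ + √(Ka₁² + 4·Ka₁·C)) / 2 = 1.5702e-04 M. pH = -log(1.5702e-04) = 3.80.

pH = 3.80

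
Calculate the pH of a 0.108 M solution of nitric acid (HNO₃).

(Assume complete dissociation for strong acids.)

[H⁺] = 0.108 M for strong acid. pH = -log[H⁺] = -log(0.108)

pH = 0.97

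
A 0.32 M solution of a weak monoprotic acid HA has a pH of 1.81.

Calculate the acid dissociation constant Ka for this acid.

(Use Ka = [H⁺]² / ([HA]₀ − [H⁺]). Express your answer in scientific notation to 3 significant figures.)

[H⁺] = 10^(−pH) = 10^(−1.81) = 1.549e-02 M. For HA ⇌ H⁺ + A⁻, Ka = [H⁺][A⁻]/[HA] = [H⁺]² / ([HA]₀ − [H⁺]) = (1.549e-02)² / (0.32 − 1.549e-02) = 7.88e-04.

K_a = 7.88e-04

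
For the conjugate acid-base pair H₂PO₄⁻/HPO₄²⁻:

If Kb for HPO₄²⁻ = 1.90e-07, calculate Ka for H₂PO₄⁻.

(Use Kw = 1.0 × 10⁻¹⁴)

For a conjugate pair Ka × Kb = Kw, so Ka = Kw/Kb = 1.0 × 10⁻¹⁴ / 1.90e-07 = 5.26e-08.

K_a = 5.26e-08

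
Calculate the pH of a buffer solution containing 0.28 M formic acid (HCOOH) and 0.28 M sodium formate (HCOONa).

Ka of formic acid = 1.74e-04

pKa = -log(1.74e-04) = 3.76. pH = pKa + log([A⁻]/[HA]) = 3.76 + log(0.28/0.28)

pH = 3.76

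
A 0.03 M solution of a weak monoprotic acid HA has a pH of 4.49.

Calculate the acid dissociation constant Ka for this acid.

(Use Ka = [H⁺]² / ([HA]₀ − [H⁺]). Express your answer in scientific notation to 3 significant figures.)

[H⁺] = 10^(−pH) = 10^(−4.49) = 3.236e-05 M. For HA ⇌ H⁺ + A⁻, Ka = [H⁺][A⁻]/[HA] = [H⁺]² / ([HA]₀ − [H⁺]) = (3.236e-05)² / (0.03 − 3.236e-05) = 3.49e-08.

K_a = 3.49e-08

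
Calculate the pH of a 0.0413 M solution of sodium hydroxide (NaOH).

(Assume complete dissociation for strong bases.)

[OH⁻] = 0.0413 M for strong base. pOH = -log[OH⁻] = 1.38, pH = 14 - pOH

pH = 12.62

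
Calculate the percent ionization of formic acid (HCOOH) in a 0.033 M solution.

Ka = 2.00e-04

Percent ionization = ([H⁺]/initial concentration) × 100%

Using Ka equilibrium: x² + Ka×x - Ka×C = 0. Solving: [H⁺] = 2.4710e-03. Percent = (2.4710e-03/0.033) × 100

Percent ionization = 7.49%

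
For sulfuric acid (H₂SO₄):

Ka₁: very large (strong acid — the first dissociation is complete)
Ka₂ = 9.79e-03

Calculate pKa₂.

pKa₂ = -log(Ka₂) = -log(9.79e-03) = 2.01.

pK_{a2} = 2.01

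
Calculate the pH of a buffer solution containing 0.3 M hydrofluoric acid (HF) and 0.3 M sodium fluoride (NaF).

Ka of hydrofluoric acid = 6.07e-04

pKa = -log(6.07e-04) = 3.22. pH = pKa + log([A⁻]/[HA]) = 3.22 + log(0.3/0.3)

pH = 3.22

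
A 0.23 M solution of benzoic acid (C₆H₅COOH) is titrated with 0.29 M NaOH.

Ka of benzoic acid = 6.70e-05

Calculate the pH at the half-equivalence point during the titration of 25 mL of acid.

At half-equivalence [HA] = [A⁻], so Henderson-Hasselbalch gives pH = pKa = -log(6.70e-05) = 4.17.

pH = pKa = 4.17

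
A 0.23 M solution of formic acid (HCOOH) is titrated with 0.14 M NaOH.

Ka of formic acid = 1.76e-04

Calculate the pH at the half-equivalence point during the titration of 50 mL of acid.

At half-equivalence [HA] = [A⁻], so Henderson-Hasselbalch gives pH = pKa = -log(1.76e-04) = 3.75.

pH = pKa = 3.75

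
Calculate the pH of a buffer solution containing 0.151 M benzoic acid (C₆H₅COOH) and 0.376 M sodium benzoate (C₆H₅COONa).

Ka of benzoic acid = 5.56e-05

pKa = -log(5.56e-05) = 4.25. pH = pKa + log([A⁻]/[HA]) = 4.25 + log(0.376/0.151)

pH = 4.65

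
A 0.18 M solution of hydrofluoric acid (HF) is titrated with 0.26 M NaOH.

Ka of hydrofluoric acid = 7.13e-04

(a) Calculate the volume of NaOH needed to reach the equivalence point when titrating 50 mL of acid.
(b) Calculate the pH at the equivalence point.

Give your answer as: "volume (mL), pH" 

moles acid = 0.18 × 50/1000 = 0.009 mol; V_base = moles/0.26 × 1000 = 34.6 mL. At equivalence only the conjugate base is present: [A⁻] = 0.009/0.085 = 1.0636e-01 M. Kb = Kw/Ka = 1.40e-11; [OH⁻] = √(Kb × [A⁻]) = 1.2214e-06; pOH = 5.91; pH = 14 - pOH = 8.09.

V = 34.6 mL, pH = 8.09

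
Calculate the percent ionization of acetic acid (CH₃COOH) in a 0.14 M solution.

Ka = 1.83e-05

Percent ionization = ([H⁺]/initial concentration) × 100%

Using Ka equilibrium: x² + Ka×x - Ka×C = 0. Solving: [H⁺] = 1.5915e-03. Percent = (1.5915e-03/0.14) × 100

Percent ionization = 1.14%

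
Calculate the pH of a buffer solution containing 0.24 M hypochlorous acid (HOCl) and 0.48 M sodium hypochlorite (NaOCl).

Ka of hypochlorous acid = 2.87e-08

pKa = -log(2.87e-08) = 7.54. pH = pKa + log([A⁻]/[HA]) = 7.54 + log(0.48/0.24)

pH = 7.84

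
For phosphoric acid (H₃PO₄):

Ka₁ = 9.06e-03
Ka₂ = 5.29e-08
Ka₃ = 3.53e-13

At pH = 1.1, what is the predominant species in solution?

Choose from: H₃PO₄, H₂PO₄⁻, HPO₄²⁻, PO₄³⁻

pKa₁ = 2.04, pKa₂ = 7.28, pKa₃ = 12.45. For a polyprotic acid the predominant species crosses at each pKa: below pKa_n the protonated form dominates, above it the deprotonated form does. At pH = 1.1, the predominant species is H₃PO₄.

H₃PO₄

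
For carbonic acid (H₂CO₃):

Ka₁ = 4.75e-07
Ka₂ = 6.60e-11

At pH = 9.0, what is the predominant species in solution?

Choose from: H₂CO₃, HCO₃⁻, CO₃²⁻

pKa₁ = 6.32, pKa₂ = 10.18. For a polyprotic acid the predominant species crosses at each pKa: below pKa_n the protonated form dominates, above it the deprotonated form does. At pH = 9.0, the predominant species is HCO₃⁻.

HCO₃⁻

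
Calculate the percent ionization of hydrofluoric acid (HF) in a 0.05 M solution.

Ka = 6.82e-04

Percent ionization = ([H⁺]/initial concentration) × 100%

Using Ka equilibrium: x² + Ka×x - Ka×C = 0. Solving: [H⁺] = 5.5085e-03. Percent = (5.5085e-03/0.05) × 100

Percent ionization = 11%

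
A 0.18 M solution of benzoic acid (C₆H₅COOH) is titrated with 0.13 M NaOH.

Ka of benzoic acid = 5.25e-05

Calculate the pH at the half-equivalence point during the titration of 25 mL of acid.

At half-equivalence [HA] = [A⁻], so Henderson-Hasselbalch gives pH = pKa = -log(5.25e-05) = 4.28.

pH = pKa = 4.28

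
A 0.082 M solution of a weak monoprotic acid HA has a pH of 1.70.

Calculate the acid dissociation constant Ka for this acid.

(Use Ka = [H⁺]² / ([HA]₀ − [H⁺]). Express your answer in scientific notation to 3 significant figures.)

[H⁺] = 10^(−pH) = 10^(−1.70) = 1.995e-02 M. For HA ⇌ H⁺ + A⁻, Ka = [H⁺][A⁻]/[HA] = [H⁺]² / ([HA]₀ − [H⁺]) = (1.995e-02)² / (0.082 − 1.995e-02) = 6.42e-03.

K_a = 6.42e-03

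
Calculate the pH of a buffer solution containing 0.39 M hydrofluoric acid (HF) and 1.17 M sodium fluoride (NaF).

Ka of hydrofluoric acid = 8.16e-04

pKa = -log(8.16e-04) = 3.09. pH = pKa + log([A⁻]/[HA]) = 3.09 + log(1.17/0.39)

pH = 3.57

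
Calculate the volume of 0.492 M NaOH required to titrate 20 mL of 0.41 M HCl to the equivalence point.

At equivalence: moles acid = moles base. moles HCl = 0.41 × 20/1000 = 0.0082 mol. V_base = moles / 0.492 × 1000 = 16.7 mL.

V_{base} = 16.7 mL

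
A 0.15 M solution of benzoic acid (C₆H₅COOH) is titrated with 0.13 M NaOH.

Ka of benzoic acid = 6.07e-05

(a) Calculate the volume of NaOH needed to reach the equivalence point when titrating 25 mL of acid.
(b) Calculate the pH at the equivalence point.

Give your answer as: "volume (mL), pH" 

moles acid = 0.15 × 25/1000 = 0.00375 mol; V_base = moles/0.13 × 1000 = 28.8 mL. At equivalence only the conjugate base is present: [A⁻] = 0.00375/0.054 = 6.9643e-02 M. Kb = Kw/Ka = 1.65e-10; [OH⁻] = √(Kb × [A⁻]) = 3.3872e-06; pOH = 5.47; pH = 14 - pOH = 8.53.

V = 28.8 mL, pH = 8.53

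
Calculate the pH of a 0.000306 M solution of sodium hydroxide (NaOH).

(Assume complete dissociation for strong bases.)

[OH⁻] = 0.000306 M for strong base. pOH = -log[OH⁻] = 3.51, pH = 14 - pOH

pH = 10.49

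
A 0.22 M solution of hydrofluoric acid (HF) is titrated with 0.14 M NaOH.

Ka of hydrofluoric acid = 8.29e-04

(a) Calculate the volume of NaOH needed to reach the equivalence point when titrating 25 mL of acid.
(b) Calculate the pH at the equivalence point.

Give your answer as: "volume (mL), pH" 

moles acid = 0.22 × 25/1000 = 0.0055 mol; V_base = moles/0.14 × 1000 = 39.3 mL. At equivalence only the conjugate base is present: [A⁻] = 0.0055/0.064 = 8.5556e-02 M. Kb = Kw/Ka = 1.21e-11; [OH⁻] = √(Kb × [A⁻]) = 1.0159e-06; pOH = 5.99; pH = 14 - pOH = 8.01.

V = 39.3 mL, pH = 8.01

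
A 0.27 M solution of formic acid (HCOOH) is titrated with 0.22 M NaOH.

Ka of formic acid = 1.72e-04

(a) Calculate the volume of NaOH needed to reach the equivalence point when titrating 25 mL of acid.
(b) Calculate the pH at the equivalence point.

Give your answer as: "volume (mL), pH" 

moles acid = 0.27 × 25/1000 = 0.00675 mol; V_base = moles/0.22 × 1000 = 30.7 mL. At equivalence only the conjugate base is present: [A⁻] = 0.00675/0.056 = 1.2122e-01 M. Kb = Kw/Ka = 5.81e-11; [OH⁻] = √(Kb × [A⁻]) = 2.6548e-06; pOH = 5.58; pH = 14 - pOH = 8.42.

V = 30.7 mL, pH = 8.42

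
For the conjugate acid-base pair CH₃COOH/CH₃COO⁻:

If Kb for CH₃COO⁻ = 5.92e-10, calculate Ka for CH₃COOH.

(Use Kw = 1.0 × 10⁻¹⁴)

For a conjugate pair Ka × Kb = Kw, so Ka = Kw/Kb = 1.0 × 10⁻¹⁴ / 5.92e-10 = 1.69e-05.

K_a = 1.69e-05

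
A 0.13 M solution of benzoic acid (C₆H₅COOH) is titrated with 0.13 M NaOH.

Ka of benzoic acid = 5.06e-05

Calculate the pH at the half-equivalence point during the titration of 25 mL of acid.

At half-equivalence [HA] = [A⁻], so Henderson-Hasselbalch gives pH = pKa = -log(5.06e-05) = 4.30.

pH = pKa = 4.30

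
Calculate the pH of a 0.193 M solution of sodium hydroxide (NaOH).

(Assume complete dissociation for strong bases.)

[OH⁻] = 0.193 M for strong base. pOH = -log[OH⁻] = 0.71, pH = 14 - pOH

pH = 13.29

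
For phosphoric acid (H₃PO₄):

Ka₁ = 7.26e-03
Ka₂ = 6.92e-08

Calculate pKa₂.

pKa₂ = -log(Ka₂) = -log(6.92e-08) = 7.16.

pK_{a2} = 7.16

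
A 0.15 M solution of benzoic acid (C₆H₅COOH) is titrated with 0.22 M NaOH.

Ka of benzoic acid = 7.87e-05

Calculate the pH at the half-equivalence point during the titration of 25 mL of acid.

At half-equivalence [HA] = [A⁻], so Henderson-Hasselbalch gives pH = pKa = -log(7.87e-05) = 4.10.

pH = pKa = 4.10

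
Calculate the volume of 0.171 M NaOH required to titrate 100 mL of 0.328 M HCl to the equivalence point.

At equivalence: moles acid = moles base. moles HCl = 0.328 × 100/1000 = 0.0328 mol. V_base = moles / 0.171 × 1000 = 191.8 mL.

V_{base} = 191.8 mL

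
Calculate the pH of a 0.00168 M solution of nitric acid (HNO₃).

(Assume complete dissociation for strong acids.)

[H⁺] = 0.00168 M for strong acid. pH = -log[H⁺] = -log(0.00168)

pH = 2.77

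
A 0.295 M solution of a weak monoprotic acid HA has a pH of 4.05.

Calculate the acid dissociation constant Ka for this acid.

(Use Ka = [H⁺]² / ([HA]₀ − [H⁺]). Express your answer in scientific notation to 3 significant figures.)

[H⁺] = 10^(−pH) = 10^(−4.05) = 8.913e-05 M. For HA ⇌ H⁺ + A⁻, Ka = [H⁺][A⁻]/[HA] = [H⁺]² / ([HA]₀ − [H⁺]) = (8.913e-05)² / (0.295 − 8.913e-05) = 2.69e-08.

K_a = 2.69e-08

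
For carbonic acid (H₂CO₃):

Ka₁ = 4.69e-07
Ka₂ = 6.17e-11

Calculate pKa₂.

pKa₂ = -log(Ka₂) = -log(6.17e-11) = 10.21.

pK_{a2} = 10.21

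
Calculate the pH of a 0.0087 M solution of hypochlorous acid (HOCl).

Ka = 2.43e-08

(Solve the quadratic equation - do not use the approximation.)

x² + Ka×x - Ka×C = 0. Using quadratic formula: [H⁺] = 1.4528e-05

pH = 4.84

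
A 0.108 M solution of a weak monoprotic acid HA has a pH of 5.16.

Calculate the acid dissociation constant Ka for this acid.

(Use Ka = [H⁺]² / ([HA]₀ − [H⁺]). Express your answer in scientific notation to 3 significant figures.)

[H⁺] = 10^(−pH) = 10^(−5.16) = 6.918e-06 M. For HA ⇌ H⁺ + A⁻, Ka = [H⁺][A⁻]/[HA] = [H⁺]² / ([HA]₀ − [H⁺]) = (6.918e-06)² / (0.108 − 6.918e-06) = 4.43e-10.

K_a = 4.43e-10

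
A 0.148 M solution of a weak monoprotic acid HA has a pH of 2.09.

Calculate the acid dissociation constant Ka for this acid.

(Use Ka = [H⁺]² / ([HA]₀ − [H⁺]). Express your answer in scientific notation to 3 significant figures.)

[H⁺] = 10^(−pH) = 10^(−2.09) = 8.128e-03 M. For HA ⇌ H⁺ + A⁻, Ka = [H⁺][A⁻]/[HA] = [H⁺]² / ([HA]₀ − [H⁺]) = (8.128e-03)² / (0.148 − 8.128e-03) = 4.72e-04.

K_a = 4.72e-04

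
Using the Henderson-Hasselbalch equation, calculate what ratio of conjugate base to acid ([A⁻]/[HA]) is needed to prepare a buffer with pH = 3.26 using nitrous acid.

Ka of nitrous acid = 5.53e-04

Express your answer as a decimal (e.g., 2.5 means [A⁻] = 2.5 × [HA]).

pKa = -log(5.53e-04) = 3.2573. pH = pKa + log([A⁻]/[HA]), so log([A⁻]/[HA]) = pH − pKa = 3.26 − 3.2573 = 0.0027. [A⁻]/[HA] = 10^(0.0027) = 1.01

[A⁻]/[HA] = 1.01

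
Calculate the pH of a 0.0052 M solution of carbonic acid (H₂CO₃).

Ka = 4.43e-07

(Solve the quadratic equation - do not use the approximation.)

x² + Ka×x - Ka×C = 0. Using quadratic formula: [H⁺] = 4.7775e-05

pH = 4.32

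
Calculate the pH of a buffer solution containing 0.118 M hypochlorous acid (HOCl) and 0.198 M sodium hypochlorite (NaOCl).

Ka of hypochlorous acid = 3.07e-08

pKa = -log(3.07e-08) = 7.51. pH = pKa + log([A⁻]/[HA]) = 7.51 + log(0.198/0.118)

pH = 7.74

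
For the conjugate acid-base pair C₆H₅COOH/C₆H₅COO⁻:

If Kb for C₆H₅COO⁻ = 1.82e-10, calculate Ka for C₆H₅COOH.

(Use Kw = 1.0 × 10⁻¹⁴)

For a conjugate pair Ka × Kb = Kw, so Ka = Kw/Kb = 1.0 × 10⁻¹⁴ / 1.82e-10 = 5.49e-05.

K_a = 5.49e-05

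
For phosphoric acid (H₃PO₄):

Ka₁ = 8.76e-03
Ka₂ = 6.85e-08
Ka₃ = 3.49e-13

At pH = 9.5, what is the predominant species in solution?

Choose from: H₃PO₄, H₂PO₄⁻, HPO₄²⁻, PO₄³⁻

pKa₁ = 2.06, pKa₂ = 7.16, pKa₃ = 12.46. For a polyprotic acid the predominant species crosses at each pKa: below pKa_n the protonated form dominates, above it the deprotonated form does. At pH = 9.5, the predominant species is HPO₄²⁻.

HPO₄²⁻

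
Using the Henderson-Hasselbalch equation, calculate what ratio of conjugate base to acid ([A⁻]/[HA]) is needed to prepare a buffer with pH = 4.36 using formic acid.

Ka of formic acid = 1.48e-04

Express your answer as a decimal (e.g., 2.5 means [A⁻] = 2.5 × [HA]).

pKa = -log(1.48e-04) = 3.8297. pH = pKa + log([A⁻]/[HA]), so log([A⁻]/[HA]) = pH − pKa = 4.36 − 3.8297 = 0.5303. [A⁻]/[HA] = 10^(0.5303) = 3.39

[A⁻]/[HA] = 3.39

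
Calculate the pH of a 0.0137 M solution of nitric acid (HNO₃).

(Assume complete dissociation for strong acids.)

[H⁺] = 0.0137 M for strong acid. pH = -log[H⁺] = -log(0.0137)

pH = 1.86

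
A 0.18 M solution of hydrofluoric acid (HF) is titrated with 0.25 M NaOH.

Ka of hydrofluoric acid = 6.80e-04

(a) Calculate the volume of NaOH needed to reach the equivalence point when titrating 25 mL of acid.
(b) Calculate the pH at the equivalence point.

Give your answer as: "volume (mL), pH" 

moles acid = 0.18 × 25/1000 = 0.0045 mol; V_base = moles/0.25 × 1000 = 18.0 mL. At equivalence only the conjugate base is present: [A⁻] = 0.0045/0.043 = 1.0465e-01 M. Kb = Kw/Ka = 1.47e-11; [OH⁻] = √(Kb × [A⁻]) = 1.2406e-06; pOH = 5.91; pH = 14 - pOH = 8.09.

V = 18.0 mL, pH = 8.09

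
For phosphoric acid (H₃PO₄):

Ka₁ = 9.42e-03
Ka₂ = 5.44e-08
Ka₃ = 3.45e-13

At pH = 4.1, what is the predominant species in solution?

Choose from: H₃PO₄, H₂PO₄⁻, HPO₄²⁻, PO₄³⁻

pKa₁ = 2.03, pKa₂ = 7.26, pKa₃ = 12.46. For a polyprotic acid the predominant species crosses at each pKa: below pKa_n the protonated form dominates, above it the deprotonated form does. At pH = 4.1, the predominant species is H₂PO₄⁻.

H₂PO₄⁻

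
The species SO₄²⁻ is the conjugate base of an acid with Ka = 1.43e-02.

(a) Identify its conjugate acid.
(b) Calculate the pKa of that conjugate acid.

(a) The conjugate acid is formed by adding one H⁺ to SO₄²⁻, giving HSO₄⁻. (b) pKa = -log(Ka) = -log(1.43e-02) = 1.84.

Conjugate acid: HSO₄⁻; pK_a = 1.84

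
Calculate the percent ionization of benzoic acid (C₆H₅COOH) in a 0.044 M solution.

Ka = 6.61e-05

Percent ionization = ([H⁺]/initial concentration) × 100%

Using Ka equilibrium: x² + Ka×x - Ka×C = 0. Solving: [H⁺] = 1.6727e-03. Percent = (1.6727e-03/0.044) × 100

Percent ionization = 3.8%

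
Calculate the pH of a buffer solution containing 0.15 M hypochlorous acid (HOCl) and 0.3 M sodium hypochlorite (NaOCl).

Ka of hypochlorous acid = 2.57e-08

pKa = -log(2.57e-08) = 7.59. pH = pKa + log([A⁻]/[HA]) = 7.59 + log(0.3/0.15)

pH = 7.89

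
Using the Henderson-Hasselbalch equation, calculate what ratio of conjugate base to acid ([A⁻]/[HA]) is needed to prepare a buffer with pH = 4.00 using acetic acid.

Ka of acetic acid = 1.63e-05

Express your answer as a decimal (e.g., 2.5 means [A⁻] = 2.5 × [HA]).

pKa = -log(1.63e-05) = 4.7878. pH = pKa + log([A⁻]/[HA]), so log([A⁻]/[HA]) = pH − pKa = 4.00 − 4.7878 = -0.7878. [A⁻]/[HA] = 10^(-0.7878) = 0.163

[A⁻]/[HA] = 0.163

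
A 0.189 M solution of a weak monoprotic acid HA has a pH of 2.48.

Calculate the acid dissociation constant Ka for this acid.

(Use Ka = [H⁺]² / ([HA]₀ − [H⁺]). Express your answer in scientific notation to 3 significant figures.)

[H⁺] = 10^(−pH) = 10^(−2.48) = 3.311e-03 M. For HA ⇌ H⁺ + A⁻, Ka = [H⁺][A⁻]/[HA] = [H⁺]² / ([HA]₀ − [H⁺]) = (3.311e-03)² / (0.189 − 3.311e-03) = 5.90e-05.

K_a = 5.90e-05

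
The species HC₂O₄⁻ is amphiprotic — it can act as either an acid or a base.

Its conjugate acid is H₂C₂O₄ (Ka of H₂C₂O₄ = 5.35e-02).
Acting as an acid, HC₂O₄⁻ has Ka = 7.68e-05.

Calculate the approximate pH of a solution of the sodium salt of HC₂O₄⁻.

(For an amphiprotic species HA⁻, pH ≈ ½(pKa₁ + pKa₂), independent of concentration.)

pKa₁ = -log(5.35e-02) = 1.27; pKa₂ = -log(7.68e-05) = 4.11. For an amphiprotic species, pH ≈ ½(pKa₁ + pKa₂) = ½(1.27 + 4.11) = 2.69.

pH = 2.69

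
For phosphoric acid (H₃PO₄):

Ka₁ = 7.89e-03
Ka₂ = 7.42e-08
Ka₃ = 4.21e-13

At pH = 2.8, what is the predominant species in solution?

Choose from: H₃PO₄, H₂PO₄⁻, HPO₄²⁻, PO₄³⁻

pKa₁ = 2.10, pKa₂ = 7.13, pKa₃ = 12.38. For a polyprotic acid the predominant species crosses at each pKa: below pKa_n the protonated form dominates, above it the deprotonated form does. At pH = 2.8, the predominant species is H₂PO₄⁻.

H₂PO₄⁻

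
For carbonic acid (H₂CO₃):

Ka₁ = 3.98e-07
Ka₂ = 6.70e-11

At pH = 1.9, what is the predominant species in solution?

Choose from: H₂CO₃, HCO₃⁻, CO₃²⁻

pKa₁ = 6.40, pKa₂ = 10.17. For a polyprotic acid the predominant species crosses at each pKa: below pKa_n the protonated form dominates, above it the deprotonated form does. At pH = 1.9, the predominant species is H₂CO₃.

H₂CO₃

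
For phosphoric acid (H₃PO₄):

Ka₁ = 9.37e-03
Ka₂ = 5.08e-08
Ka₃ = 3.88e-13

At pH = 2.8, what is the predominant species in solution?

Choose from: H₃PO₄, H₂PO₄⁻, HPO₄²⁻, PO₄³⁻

pKa₁ = 2.03, pKa₂ = 7.29, pKa₃ = 12.41. For a polyprotic acid the predominant species crosses at each pKa: below pKa_n the protonated form dominates, above it the deprotonated form does. At pH = 2.8, the predominant species is H₂PO₄⁻.

H₂PO₄⁻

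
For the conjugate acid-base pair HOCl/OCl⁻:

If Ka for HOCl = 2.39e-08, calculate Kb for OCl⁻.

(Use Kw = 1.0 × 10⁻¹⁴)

For a conjugate pair Ka × Kb = Kw, so Kb = Kw/Ka = 1.0 × 10⁻¹⁴ / 2.39e-08 = 4.18e-07.

K_b = 4.18e-07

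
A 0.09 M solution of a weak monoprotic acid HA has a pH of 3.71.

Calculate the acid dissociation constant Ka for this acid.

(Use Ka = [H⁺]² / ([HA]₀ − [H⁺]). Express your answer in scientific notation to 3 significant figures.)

[H⁺] = 10^(−pH) = 10^(−3.71) = 1.950e-04 M. For HA ⇌ H⁺ + A⁻, Ka = [H⁺][A⁻]/[HA] = [H⁺]² / ([HA]₀ − [H⁺]) = (1.950e-04)² / (0.09 − 1.950e-04) = 4.23e-07.

K_a = 4.23e-07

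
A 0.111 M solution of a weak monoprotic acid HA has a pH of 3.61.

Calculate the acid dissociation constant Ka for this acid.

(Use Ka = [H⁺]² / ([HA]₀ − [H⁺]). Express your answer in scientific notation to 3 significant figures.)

[H⁺] = 10^(−pH) = 10^(−3.61) = 2.455e-04 M. For HA ⇌ H⁺ + A⁻, Ka = [H⁺][A⁻]/[HA] = [H⁺]² / ([HA]₀ − [H⁺]) = (2.455e-04)² / (0.111 − 2.455e-04) = 5.44e-07.

K_a = 5.44e-07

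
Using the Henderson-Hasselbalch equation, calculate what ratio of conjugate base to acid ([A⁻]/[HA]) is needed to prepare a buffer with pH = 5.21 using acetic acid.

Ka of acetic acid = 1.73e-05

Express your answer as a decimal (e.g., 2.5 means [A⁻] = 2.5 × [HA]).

pKa = -log(1.73e-05) = 4.7620. pH = pKa + log([A⁻]/[HA]), so log([A⁻]/[HA]) = pH − pKa = 5.21 − 4.7620 = 0.4480. [A⁻]/[HA] = 10^(0.4480) = 2.81

[A⁻]/[HA] = 2.81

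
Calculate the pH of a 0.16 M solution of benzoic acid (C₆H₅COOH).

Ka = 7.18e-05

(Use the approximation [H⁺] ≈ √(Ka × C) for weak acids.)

[H⁺] = √(Ka × C) = √(7.18e-05 × 0.16) = 3.3894e-03. pH = -log(3.3894e-03)

pH = 2.47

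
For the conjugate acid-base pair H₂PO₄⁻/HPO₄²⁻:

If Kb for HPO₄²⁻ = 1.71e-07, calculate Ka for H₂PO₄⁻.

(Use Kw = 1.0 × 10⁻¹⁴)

For a conjugate pair Ka × Kb = Kw, so Ka = Kw/Kb = 1.0 × 10⁻¹⁴ / 1.71e-07 = 5.85e-08.

K_a = 5.85e-08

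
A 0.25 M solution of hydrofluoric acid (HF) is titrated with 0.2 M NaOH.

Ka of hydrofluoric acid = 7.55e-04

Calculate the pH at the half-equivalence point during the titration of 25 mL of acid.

At half-equivalence [HA] = [A⁻], so Henderson-Hasselbalch gives pH = pKa = -log(7.55e-04) = 3.12.

pH = pKa = 3.12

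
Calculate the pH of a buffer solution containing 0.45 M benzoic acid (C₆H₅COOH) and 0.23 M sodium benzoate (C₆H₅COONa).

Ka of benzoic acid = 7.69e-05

pKa = -log(7.69e-05) = 4.11. pH = pKa + log([A⁻]/[HA]) = 4.11 + log(0.23/0.45)

pH = 3.82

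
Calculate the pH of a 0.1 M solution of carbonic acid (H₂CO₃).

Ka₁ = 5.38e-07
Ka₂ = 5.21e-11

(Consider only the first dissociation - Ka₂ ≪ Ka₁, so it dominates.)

First dissociation dominates. From Ka₁ = [H⁺][HA⁻]/[H₂A], x² + Ka₁·x − Ka₁·C = 0 with C = 0.1 M and Ka₁ = 5.38e-07. Solving: [H⁺] = (−Ka₁ + √(Ka₁² + 4·Ka₁·C)) / 2 = 2.3168e-04 M. pH = -log(2.3168e-04) = 3.64.

pH = 3.64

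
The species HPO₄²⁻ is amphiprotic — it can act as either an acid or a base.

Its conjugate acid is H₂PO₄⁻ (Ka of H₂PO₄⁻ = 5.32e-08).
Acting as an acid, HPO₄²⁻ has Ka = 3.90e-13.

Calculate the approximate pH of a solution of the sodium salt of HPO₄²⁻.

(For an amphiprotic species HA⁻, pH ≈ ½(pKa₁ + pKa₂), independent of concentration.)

pKa₁ = -log(5.32e-08) = 7.27; pKa₂ = -log(3.90e-13) = 12.41. For an amphiprotic species, pH ≈ ½(pKa₁ + pKa₂) = ½(7.27 + 12.41) = 9.84.

pH = 9.84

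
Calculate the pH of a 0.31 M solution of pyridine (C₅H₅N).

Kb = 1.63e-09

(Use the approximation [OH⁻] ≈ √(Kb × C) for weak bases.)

[OH⁻] = √(Kb × C) = √(1.63e-09 × 0.31) = 2.2479e-05. pOH = 4.65, pH = 14 - pOH

pH = 9.35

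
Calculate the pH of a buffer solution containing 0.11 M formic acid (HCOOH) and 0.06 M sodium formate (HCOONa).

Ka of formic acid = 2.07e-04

pKa = -log(2.07e-04) = 3.68. pH = pKa + log([A⁻]/[HA]) = 3.68 + log(0.06/0.11)

pH = 3.42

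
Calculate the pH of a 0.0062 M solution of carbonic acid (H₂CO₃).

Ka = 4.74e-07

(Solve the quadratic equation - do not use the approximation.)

x² + Ka×x - Ka×C = 0. Using quadratic formula: [H⁺] = 5.3974e-05

pH = 4.27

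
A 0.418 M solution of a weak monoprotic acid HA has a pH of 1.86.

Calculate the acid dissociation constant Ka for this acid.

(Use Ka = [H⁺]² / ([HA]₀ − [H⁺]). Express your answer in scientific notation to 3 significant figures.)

[H⁺] = 10^(−pH) = 10^(−1.86) = 1.380e-02 M. For HA ⇌ H⁺ + A⁻, Ka = [H⁺][A⁻]/[HA] = [H⁺]² / ([HA]₀ − [H⁺]) = (1.380e-02)² / (0.418 − 1.380e-02) = 4.71e-04.

K_a = 4.71e-04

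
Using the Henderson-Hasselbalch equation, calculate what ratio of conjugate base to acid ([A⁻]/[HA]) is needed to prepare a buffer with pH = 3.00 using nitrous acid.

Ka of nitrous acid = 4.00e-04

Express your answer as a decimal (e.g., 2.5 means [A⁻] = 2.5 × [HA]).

pKa = -log(4.00e-04) = 3.3979. pH = pKa + log([A⁻]/[HA]), so log([A⁻]/[HA]) = pH − pKa = 3.00 − 3.3979 = -0.3979. [A⁻]/[HA] = 10^(-0.3979) = 0.400

[A⁻]/[HA] = 0.400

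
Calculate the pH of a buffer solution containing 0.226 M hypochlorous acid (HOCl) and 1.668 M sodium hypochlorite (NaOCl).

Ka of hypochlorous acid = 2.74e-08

pKa = -log(2.74e-08) = 7.56. pH = pKa + log([A⁻]/[HA]) = 7.56 + log(1.668/0.226)

pH = 8.43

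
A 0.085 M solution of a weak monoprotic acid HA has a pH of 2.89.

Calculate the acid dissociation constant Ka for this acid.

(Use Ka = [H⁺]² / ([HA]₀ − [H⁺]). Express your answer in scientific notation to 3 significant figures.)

[H⁺] = 10^(−pH) = 10^(−2.89) = 1.288e-03 M. For HA ⇌ H⁺ + A⁻, Ka = [H⁺][A⁻]/[HA] = [H⁺]² / ([HA]₀ − [H⁺]) = (1.288e-03)² / (0.085 − 1.288e-03) = 1.98e-05.

K_a = 1.98e-05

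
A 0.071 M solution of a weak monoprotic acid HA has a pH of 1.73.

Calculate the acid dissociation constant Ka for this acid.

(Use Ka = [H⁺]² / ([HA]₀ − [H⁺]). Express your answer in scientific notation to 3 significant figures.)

[H⁺] = 10^(−pH) = 10^(−1.73) = 1.862e-02 M. For HA ⇌ H⁺ + A⁻, Ka = [H⁺][A⁻]/[HA] = [H⁺]² / ([HA]₀ − [H⁺]) = (1.862e-02)² / (0.071 − 1.862e-02) = 6.62e-03.

K_a = 6.62e-03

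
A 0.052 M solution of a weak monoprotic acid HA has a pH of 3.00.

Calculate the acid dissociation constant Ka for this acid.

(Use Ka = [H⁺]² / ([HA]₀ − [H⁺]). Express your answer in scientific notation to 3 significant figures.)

[H⁺] = 10^(−pH) = 10^(−3.00) = 1.000e-03 M. For HA ⇌ H⁺ + A⁻, Ka = [H⁺][A⁻]/[HA] = [H⁺]² / ([HA]₀ − [H⁺]) = (1.000e-03)² / (0.052 − 1.000e-03) = 1.96e-05.

K_a = 1.96e-05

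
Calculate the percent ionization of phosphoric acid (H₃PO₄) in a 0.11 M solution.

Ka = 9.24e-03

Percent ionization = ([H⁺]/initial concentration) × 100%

Using Ka equilibrium: x² + Ka×x - Ka×C = 0. Solving: [H⁺] = 2.7594e-02. Percent = (2.7594e-02/0.11) × 100

Percent ionization = 25.1%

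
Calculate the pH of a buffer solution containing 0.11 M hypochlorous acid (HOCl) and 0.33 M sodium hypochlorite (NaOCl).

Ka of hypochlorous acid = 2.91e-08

pKa = -log(2.91e-08) = 7.54. pH = pKa + log([A⁻]/[HA]) = 7.54 + log(0.33/0.11)

pH = 8.01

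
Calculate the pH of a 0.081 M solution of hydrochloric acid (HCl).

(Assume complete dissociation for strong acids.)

[H⁺] = 0.081 M for strong acid. pH = -log[H⁺] = -log(0.081)

pH = 1.09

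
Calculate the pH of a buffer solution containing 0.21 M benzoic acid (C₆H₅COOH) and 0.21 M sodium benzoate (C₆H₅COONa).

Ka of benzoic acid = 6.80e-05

pKa = -log(6.80e-05) = 4.17. pH = pKa + log([A⁻]/[HA]) = 4.17 + log(0.21/0.21)

pH = 4.17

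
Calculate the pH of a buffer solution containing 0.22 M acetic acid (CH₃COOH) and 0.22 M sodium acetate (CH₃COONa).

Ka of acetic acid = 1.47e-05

pKa = -log(1.47e-05) = 4.83. pH = pKa + log([A⁻]/[HA]) = 4.83 + log(0.22/0.22)

pH = 4.83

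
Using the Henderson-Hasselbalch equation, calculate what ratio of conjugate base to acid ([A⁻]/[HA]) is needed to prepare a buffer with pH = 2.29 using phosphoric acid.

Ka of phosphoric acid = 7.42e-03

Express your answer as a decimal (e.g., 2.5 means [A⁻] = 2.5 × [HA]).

pKa = -log(7.42e-03) = 2.1296. pH = pKa + log([A⁻]/[HA]), so log([A⁻]/[HA]) = pH − pKa = 2.29 − 2.1296 = 0.1604. [A⁻]/[HA] = 10^(0.1604) = 1.45

[A⁻]/[HA] = 1.45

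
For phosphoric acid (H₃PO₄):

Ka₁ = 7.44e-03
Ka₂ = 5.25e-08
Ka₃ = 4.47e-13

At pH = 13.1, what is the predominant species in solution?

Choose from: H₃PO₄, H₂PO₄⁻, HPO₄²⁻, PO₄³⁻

pKa₁ = 2.13, pKa₂ = 7.28, pKa₃ = 12.35. For a polyprotic acid the predominant species crosses at each pKa: below pKa_n the protonated form dominates, above it the deprotonated form does. At pH = 13.1, the predominant species is PO₄³⁻.

PO₄³⁻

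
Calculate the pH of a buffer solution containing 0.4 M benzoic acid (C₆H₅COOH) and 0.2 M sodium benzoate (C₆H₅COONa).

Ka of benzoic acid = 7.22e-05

pKa = -log(7.22e-05) = 4.14. pH = pKa + log([A⁻]/[HA]) = 4.14 + log(0.2/0.4)

pH = 3.84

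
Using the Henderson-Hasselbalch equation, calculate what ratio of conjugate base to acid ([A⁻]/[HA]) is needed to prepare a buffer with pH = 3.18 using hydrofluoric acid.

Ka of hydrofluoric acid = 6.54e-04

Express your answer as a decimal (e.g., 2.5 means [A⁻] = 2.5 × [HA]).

pKa = -log(6.54e-04) = 3.1844. pH = pKa + log([A⁻]/[HA]), so log([A⁻]/[HA]) = pH − pKa = 3.18 − 3.1844 = -0.0044. [A⁻]/[HA] = 10^(-0.0044) = 0.990

[A⁻]/[HA] = 0.990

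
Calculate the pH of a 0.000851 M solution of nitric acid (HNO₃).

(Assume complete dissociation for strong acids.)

[H⁺] = 0.000851 M for strong acid. pH = -log[H⁺] = -log(0.000851)

pH = 3.07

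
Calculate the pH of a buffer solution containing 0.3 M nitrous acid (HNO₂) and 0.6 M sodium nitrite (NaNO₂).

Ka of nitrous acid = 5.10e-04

pKa = -log(5.10e-04) = 3.29. pH = pKa + log([A⁻]/[HA]) = 3.29 + log(0.6/0.3)

pH = 3.59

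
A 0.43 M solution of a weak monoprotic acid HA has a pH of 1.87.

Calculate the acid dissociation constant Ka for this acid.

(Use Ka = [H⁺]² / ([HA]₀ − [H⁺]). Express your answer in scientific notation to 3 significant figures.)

[H⁺] = 10^(−pH) = 10^(−1.87) = 1.349e-02 M. For HA ⇌ H⁺ + A⁻, Ka = [H⁺][A⁻]/[HA] = [H⁺]² / ([HA]₀ − [H⁺]) = (1.349e-02)² / (0.43 − 1.349e-02) = 4.37e-04.

K_a = 4.37e-04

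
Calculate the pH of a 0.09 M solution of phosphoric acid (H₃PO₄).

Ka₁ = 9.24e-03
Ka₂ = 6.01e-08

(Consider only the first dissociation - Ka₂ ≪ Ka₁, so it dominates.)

First dissociation dominates. From Ka₁ = [H⁺][HA⁻]/[H₂A], x² + Ka₁·x − Ka₁·C = 0 with C = 0.09 M and Ka₁ = 9.24e-03. Solving: [H⁺] = (−Ka₁ + √(Ka₁² + 4·Ka₁·C)) / 2 = 2.4585e-02 M. pH = -log(2.4585e-02) = 1.61.

pH = 1.61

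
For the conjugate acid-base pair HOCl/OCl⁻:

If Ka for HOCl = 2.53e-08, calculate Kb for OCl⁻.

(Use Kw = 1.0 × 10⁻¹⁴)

For a conjugate pair Ka × Kb = Kw, so Kb = Kw/Ka = 1.0 × 10⁻¹⁴ / 2.53e-08 = 3.95e-07.

K_b = 3.95e-07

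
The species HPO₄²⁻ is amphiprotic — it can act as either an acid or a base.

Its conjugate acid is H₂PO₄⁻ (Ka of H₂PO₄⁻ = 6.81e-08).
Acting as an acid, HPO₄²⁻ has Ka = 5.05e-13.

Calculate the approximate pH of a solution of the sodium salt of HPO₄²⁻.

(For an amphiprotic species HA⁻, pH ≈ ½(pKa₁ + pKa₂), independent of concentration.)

pKa₁ = -log(6.81e-08) = 7.17; pKa₂ = -log(5.05e-13) = 12.30. For an amphiprotic species, pH ≈ ½(pKa₁ + pKa₂) = ½(7.17 + 12.30) = 9.73.

pH = 9.73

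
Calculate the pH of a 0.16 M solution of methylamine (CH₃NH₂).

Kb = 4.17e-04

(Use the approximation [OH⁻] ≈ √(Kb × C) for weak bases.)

[OH⁻] = √(Kb × C) = √(4.17e-04 × 0.16) = 8.1682e-03. pOH = 2.09, pH = 14 - pOH

pH = 11.91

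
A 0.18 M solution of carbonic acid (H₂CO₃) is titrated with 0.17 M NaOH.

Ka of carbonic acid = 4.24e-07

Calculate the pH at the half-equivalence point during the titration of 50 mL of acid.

At half-equivalence [HA] = [A⁻], so Henderson-Hasselbalch gives pH = pKa = -log(4.24e-07) = 6.37.

pH = pKa = 6.37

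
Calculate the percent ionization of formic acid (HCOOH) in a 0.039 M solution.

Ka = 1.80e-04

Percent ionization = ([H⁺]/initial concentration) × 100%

Using Ka equilibrium: x² + Ka×x - Ka×C = 0. Solving: [H⁺] = 2.5611e-03. Percent = (2.5611e-03/0.039) × 100

Percent ionization = 6.57%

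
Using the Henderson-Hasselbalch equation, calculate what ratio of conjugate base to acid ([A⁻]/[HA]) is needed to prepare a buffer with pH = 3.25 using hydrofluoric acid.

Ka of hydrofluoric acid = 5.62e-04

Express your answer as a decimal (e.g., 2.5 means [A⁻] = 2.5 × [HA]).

pKa = -log(5.62e-04) = 3.2503. pH = pKa + log([A⁻]/[HA]), so log([A⁻]/[HA]) = pH − pKa = 3.25 − 3.2503 = -0.0003. [A⁻]/[HA] = 10^(-0.0003) = 0.999

[A⁻]/[HA] = 0.999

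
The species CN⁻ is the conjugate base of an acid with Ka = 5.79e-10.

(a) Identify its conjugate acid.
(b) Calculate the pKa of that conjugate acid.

(a) The conjugate acid is formed by adding one H⁺ to CN⁻, giving HCN. (b) pKa = -log(Ka) = -log(5.79e-10) = 9.24.

Conjugate acid: HCN; pK_a = 9.24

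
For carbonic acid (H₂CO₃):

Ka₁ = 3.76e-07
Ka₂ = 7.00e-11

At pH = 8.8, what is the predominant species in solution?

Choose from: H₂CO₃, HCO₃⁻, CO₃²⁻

pKa₁ = 6.42, pKa₂ = 10.15. For a polyprotic acid the predominant species crosses at each pKa: below pKa_n the protonated form dominates, above it the deprotonated form does. At pH = 8.8, the predominant species is HCO₃⁻.

HCO₃⁻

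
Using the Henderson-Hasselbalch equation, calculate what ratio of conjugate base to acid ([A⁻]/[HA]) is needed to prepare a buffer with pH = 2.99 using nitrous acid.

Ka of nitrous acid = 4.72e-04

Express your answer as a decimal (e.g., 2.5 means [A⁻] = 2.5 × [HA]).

pKa = -log(4.72e-04) = 3.3261. pH = pKa + log([A⁻]/[HA]), so log([A⁻]/[HA]) = pH − pKa = 2.99 − 3.3261 = -0.3361. [A⁻]/[HA] = 10^(-0.3361) = 0.461

[A⁻]/[HA] = 0.461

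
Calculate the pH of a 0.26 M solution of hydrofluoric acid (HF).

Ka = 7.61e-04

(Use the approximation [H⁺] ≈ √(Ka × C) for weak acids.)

[H⁺] = √(Ka × C) = √(7.61e-04 × 0.26) = 1.4066e-02. pH = -log(1.4066e-02)

pH = 1.85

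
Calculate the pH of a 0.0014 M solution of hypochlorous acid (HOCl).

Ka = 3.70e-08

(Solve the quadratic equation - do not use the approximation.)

x² + Ka×x - Ka×C = 0. Using quadratic formula: [H⁺] = 7.1787e-06

pH = 5.14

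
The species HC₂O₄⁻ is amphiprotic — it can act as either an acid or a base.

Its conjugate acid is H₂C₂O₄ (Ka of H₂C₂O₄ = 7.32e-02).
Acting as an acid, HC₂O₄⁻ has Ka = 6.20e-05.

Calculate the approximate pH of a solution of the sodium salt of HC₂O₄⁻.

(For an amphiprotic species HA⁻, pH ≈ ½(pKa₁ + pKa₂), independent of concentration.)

pKa₁ = -log(7.32e-02) = 1.14; pKa₂ = -log(6.20e-05) = 4.21. For an amphiprotic species, pH ≈ ½(pKa₁ + pKa₂) = ½(1.14 + 4.21) = 2.67.

pH = 2.67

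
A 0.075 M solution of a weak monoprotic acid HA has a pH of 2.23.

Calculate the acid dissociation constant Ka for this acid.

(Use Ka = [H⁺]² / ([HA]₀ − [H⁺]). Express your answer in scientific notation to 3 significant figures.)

[H⁺] = 10^(−pH) = 10^(−2.23) = 5.888e-03 M. For HA ⇌ H⁺ + A⁻, Ka = [H⁺][A⁻]/[HA] = [H⁺]² / ([HA]₀ − [H⁺]) = (5.888e-03)² / (0.075 − 5.888e-03) = 5.02e-04.

K_a = 5.02e-04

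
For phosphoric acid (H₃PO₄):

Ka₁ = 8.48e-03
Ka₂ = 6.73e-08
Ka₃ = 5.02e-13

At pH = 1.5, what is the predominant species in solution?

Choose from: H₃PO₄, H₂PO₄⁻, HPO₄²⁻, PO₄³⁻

pKa₁ = 2.07, pKa₂ = 7.17, pKa₃ = 12.30. For a polyprotic acid the predominant species crosses at each pKa: below pKa_n the protonated form dominates, above it the deprotonated form does. At pH = 1.5, the predominant species is H₃PO₄.

H₃PO₄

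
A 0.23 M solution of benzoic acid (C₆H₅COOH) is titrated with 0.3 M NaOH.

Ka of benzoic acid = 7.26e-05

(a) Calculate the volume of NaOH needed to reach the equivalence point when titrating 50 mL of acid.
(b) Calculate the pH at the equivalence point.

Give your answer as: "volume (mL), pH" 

moles acid = 0.23 × 50/1000 = 0.0115 mol; V_base = moles/0.3 × 1000 = 38.3 mL. At equivalence only the conjugate base is present: [A⁻] = 0.0115/0.088 = 1.3019e-01 M. Kb = Kw/Ka = 1.38e-10; [OH⁻] = √(Kb × [A⁻]) = 4.2347e-06; pOH = 5.37; pH = 14 - pOH = 8.63.

V = 38.3 mL, pH = 8.63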